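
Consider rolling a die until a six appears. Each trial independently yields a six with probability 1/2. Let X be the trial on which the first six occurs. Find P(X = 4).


P(X=4) = (1-p)^3 * p = (1/2)^3 * 1/2
= 1/8 * 1/2 = 1/16

1/16


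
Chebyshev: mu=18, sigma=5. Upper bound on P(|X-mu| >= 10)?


k = 10/5 = 2
Chebyshev: P(|X-mu| >= k*sigma) <= 1/k^2 = 1/2^2 = 1/4

1/4


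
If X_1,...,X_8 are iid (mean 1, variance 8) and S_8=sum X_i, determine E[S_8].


E[S_n] = n*E[X_1] = 8*1 = 8

8


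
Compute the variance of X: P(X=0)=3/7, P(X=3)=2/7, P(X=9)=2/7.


E[X] = 24/7, E[X^2] = 180/7
Var(X) = E[X^2] - (E[X])^2 = 180/7 - (24/7)^2 = 684/49

684/49


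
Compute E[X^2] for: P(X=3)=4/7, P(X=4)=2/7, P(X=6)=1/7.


E[X^2] = sum(x^2 * P(x))
= 9*4/7 + 16*2/7 + 36*1/7
= 104/7

104/7


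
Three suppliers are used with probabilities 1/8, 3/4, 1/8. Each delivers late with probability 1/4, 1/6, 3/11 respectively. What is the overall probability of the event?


P(A) = P(A|B1)P(B1) + P(A|B2)P(B2) + P(A|B3)P(B3)
= 1/4*1/8 + 1/6*3/4 + 3/11*1/8
= 1/32 + 1/8 + 3/88 = 67/352

67/352


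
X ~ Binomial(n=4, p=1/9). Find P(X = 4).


P(X=4) = C(4,4) * p^4 * (1-p)^0
= 1 * 1/6561 * 1
= 1/6561

1/6561


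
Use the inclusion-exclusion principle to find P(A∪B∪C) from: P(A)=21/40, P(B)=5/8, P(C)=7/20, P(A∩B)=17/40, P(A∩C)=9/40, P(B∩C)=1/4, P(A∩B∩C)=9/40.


P(A∪B∪C) = P(A)+P(B)+P(C) - P(AB)-P(AC)-P(BC) + P(ABC)
= 21/40+5/8+7/20 - 17/40-9/40-1/4 + 9/40
= 33/40

33/40


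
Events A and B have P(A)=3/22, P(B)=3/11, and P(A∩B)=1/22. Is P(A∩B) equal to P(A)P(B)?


P(A)*P(B) = 3/22*3/11 = 9/242
P(A∩B) = 1/22 != 9/242, so not independent

No, A and B are not independent


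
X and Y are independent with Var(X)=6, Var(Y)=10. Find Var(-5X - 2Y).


Independence => Cov(X,Y)=0
Var(-5X - 2Y) = (-5)^2*Var(X) + (-2)^2*Var(Y)
= 25*6 + 4*10 = 190

190


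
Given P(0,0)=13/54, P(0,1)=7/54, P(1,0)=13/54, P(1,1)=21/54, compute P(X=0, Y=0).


Read from table: P(X=0, Y=0) = 13/54

13/54


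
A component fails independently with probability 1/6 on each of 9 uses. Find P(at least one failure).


P(at least one) = 1 - P(none)
P(none) = (1 - 1/6)^9 = (5/6)^9 = 1953125/10077696
P(at least one) = 1 - 1953125/10077696 = 8124571/10077696

8124571/10077696


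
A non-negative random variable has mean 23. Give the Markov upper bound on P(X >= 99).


Markov: P(X >= a) <= E[X]/a
P(X >= 99) <= 23/99

23/99


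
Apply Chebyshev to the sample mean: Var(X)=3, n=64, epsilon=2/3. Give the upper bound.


Var(Xbar) = Var(X)/n = 3/64
Chebyshev: P(|Xbar-mu| >= 2/3) <= Var(Xbar)/(2/3)^2 = (3/64)/(4/9) = 27/256

27/256


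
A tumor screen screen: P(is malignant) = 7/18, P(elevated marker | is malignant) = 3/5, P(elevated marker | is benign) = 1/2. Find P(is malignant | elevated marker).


P(A) = P(A|B)P(B) + P(A|B')P(B') = 3/5*7/18 + 1/2*11/18 = 97/180
P(B|A) = P(A|B)P(B)/P(A) = (7/30)/(97/180) = 42/97

42/97


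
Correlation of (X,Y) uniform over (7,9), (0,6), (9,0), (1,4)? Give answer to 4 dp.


Cov(X,Y) = -3.4375, Var(X) = 14.6875, Var(Y) = 10.6875
rho = Cov/(sqrt(VarX)*sqrt(VarY)) = -0.2744

-0.2744


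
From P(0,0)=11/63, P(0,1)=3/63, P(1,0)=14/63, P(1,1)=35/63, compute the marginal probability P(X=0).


P(X=0) = P(0,0)+P(0,1) = 11/63 + 3/63 = 14/63 = 2/9

2/9


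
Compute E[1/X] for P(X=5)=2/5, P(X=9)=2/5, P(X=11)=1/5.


E[1/X] = sum(g(x)*P(x))
= 1/5*2/5 + 1/9*2/5 + 1/11*1/5
= 353/2475

353/2475


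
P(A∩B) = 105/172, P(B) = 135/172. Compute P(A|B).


P(A|B) = P(A∩B)/P(B) = (105/172)/(135/172) = 105/135 = 7/9

7/9


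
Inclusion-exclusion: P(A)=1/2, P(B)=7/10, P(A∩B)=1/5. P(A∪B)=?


P(A∪B) = P(A) + P(B) - P(A∩B)
= 1/2 + 7/10 - 1/5 = 1

1


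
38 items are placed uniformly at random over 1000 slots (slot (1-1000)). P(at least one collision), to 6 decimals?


P(all different) = prod((1000-i)/1000 for i=0..37) = 0.490683
P(at least one match) = 1 - 0.490683 = 0.509317

0.509317


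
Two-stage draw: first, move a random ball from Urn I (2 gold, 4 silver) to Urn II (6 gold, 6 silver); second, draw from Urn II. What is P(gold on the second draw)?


P(transfer gold) = 2/6 = 1/3; P(transfer silver) = 2/3
If gold transferred: Urn II has 7 gold of 13, so P(gold|gold moved) = 7/13
If silver transferred: Urn II has 6 gold of 13, so P(gold|silver moved) = 6/13
By total probability: P(gold) = 1/3*7/13 + 2/3*6/13 = 19/39

19/39


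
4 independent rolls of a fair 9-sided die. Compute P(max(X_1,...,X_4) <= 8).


P(max <= 8) = P(all X_i <= 8) = (P(X_1 <= 8))^4
= (8/9)^4 = 4096/6561

4096/6561


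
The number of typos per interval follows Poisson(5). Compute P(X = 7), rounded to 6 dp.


P(X=7) = e^(-5) * 5^7 / 7!
≈ 0.006737946999 * 78125 / 5040
≈ 0.104445

0.104445


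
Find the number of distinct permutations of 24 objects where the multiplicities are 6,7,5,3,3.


24! = 620448401733239439360000
Denominator: 6!=720 * 7!=5040 * 5!=120 * 3!=6 * 3!=6
Coefficient = 620448401733239439360000 / 15676416000 = 39578459880960

39578459880960


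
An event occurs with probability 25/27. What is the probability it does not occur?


P(A') = 1 - P(A) = 1 - 25/27 = 2/27

2/27


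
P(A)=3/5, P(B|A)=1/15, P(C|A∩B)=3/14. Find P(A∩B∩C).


P(A∩B∩C) = P(A) * P(B|A) * P(C|A∩B)
= 3/5 * 1/15 * 3/14
= 1/25 * 3/14 = 3/350

3/350


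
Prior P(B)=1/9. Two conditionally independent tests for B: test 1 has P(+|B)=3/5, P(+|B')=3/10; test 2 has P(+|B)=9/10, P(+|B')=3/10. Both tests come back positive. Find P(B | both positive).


After test 1: P(+) = 3/5*1/9 + 3/10*8/9 = 1/3
P(B|+) = (1/15)/(1/3) = 1/5
After test 2 (use post1 as new prior): P(+) = 9/10*1/5 + 3/10*4/5 = 21/50
P(B|+,+) = (9/50)/(21/50) = 3/7

3/7


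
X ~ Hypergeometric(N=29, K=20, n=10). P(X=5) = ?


P(X=5) = C(20,5)*C(9,5) / C(29,10)
= 15504*126 / 20030010
= 1953504/20030010 = 46512/476905

46512/476905


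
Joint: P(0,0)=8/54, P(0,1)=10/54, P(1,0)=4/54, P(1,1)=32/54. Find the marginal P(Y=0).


P(Y=0) = P(0,0)+P(1,0) = 8/54 + 4/54 = 12/54 = 2/9

2/9


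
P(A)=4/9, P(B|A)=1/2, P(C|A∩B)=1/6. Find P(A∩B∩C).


P(A∩B∩C) = P(A) * P(B|A) * P(C|A∩B)
= 4/9 * 1/2 * 1/6
= 2/9 * 1/6 = 1/27

1/27


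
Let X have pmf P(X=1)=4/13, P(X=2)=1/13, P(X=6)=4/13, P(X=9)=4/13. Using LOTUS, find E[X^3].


E[X^3] = sum(g(x)*P(x))
= 1*4/13 + 8*1/13 + 216*4/13 + 729*4/13
= 3792/13

3792/13


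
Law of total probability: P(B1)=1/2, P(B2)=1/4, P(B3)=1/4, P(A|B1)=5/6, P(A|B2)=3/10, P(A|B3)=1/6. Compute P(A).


P(A) = P(A|B1)P(B1) + P(A|B2)P(B2) + P(A|B3)P(B3)
= 5/6*1/2 + 3/10*1/4 + 1/6*1/4
= 5/12 + 3/40 + 1/24 = 8/15

8/15


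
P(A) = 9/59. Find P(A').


P(A') = 1 - P(A) = 1 - 9/59 = 50/59

50/59


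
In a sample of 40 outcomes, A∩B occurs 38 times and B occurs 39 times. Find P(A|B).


P(A|B) = P(A∩B)/P(B) = (38/40)/(39/40) = 38/39

38/39


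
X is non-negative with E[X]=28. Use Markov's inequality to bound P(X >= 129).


Markov: P(X >= a) <= E[X]/a
P(X >= 129) <= 28/129

28/129


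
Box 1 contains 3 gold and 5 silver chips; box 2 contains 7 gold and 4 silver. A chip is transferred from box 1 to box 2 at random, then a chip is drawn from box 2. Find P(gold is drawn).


P(transfer gold) = 3/8; P(transfer silver) = 5/8
If gold transferred: Urn II has 8 gold of 12, so P(gold|gold moved) = 2/3
If silver transferred: Urn II has 7 gold of 12, so P(gold|silver moved) = 7/12
By total probability: P(gold) = 3/8*2/3 + 5/8*7/12 = 59/96

59/96


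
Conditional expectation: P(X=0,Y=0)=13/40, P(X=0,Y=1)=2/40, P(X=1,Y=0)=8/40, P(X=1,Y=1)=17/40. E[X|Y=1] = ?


P(Y=1) = 19/40
E[X|Y=1] = (0*2 + 1*17)/19 = 17/19

17/19


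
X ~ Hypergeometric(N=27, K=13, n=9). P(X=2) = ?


P(X=2) = C(13,2)*C(14,7) / C(27,9)
= 78*3432 / 4686825
= 267696/4686825 = 624/10925

624/10925


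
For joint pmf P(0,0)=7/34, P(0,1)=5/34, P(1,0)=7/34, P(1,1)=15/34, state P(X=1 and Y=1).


Read from table: P(X=1, Y=1) = 15/34

15/34


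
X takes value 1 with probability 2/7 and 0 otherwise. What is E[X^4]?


For Bernoulli: X in {0,1}
E[X^4] = 0^4*(1-2/7) + 1^4*2/7 = 2/7

2/7


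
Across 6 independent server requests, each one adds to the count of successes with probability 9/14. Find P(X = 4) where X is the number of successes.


P(X=4) = C(6,4) * p^4 * (1-p)^2
= 15 * 6561/38416 * 25/196
= 2460375/7529536

2460375/7529536


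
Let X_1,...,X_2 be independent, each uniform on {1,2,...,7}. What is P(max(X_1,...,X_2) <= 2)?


P(max <= 2) = P(all X_i <= 2) = (P(X_1 <= 2))^2
= (2/7)^2 = 4/49

4/49


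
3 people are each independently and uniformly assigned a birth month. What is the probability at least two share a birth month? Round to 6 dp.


P(all different) = prod((12-i)/12 for i=0..2) = 0.763889
P(at least one match) = 1 - 0.763889 = 0.236111

0.236111


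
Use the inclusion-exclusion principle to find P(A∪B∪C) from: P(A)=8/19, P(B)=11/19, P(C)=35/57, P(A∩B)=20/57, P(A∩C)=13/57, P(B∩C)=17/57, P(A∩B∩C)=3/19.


P(A∪B∪C) = P(A)+P(B)+P(C) - P(AB)-P(AC)-P(BC) + P(ABC)
= 8/19+11/19+35/57 - 20/57-13/57-17/57 + 3/19
= 17/19

17/19


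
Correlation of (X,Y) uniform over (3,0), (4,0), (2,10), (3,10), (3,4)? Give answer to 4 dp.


Cov(X,Y) = -2.0000, Var(X) = 0.4000, Var(Y) = 20.1600
rho = Cov/(sqrt(VarX)*sqrt(VarY)) = -0.7043

-0.7043


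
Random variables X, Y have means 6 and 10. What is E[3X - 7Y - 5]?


E[3X - 7Y - 5] = 3*E[X] - 7*E[Y] - 5
= (3)*(6) + (-7)*(10) + (-5)
= 18 - 70 - 5 = -57

-57


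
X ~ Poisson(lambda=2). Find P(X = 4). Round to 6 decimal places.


P(X=4) = e^(-2) * 2^4 / 4!
≈ 0.1353352832 * 16 / 24
≈ 0.090224

0.090224


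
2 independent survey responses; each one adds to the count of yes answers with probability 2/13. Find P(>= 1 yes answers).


P(at least one) = 1 - P(none)
P(none) = (1 - 2/13)^2 = (11/13)^2 = 121/169
P(at least one) = 1 - 121/169 = 48/169

48/169


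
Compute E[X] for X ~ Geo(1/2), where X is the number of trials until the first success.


For geometric (trials until first success), E[X] = 1/p = 1/(1/2) = 2

2


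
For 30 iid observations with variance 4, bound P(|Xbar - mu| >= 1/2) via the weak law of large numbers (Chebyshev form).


Var(Xbar) = Var(X)/n = 4/30
Chebyshev: P(|Xbar-mu| >= 1/2) <= Var(Xbar)/(1/2)^2 = (2/15)/(1/4) = 8/15

8/15


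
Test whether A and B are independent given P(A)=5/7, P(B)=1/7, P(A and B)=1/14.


P(A)*P(B) = 5/7*1/7 = 5/49
P(A∩B) = 1/14 != 5/49, so not independent

No, A and B are not independent


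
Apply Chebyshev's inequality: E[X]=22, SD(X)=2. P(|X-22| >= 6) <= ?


k = 6/2 = 3
Chebyshev: P(|X-mu| >= k*sigma) <= 1/k^2 = 1/3^2 = 1/9

1/9


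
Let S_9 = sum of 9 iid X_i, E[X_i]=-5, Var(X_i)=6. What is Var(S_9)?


By independence, Var(S_n) = n*Var(X_1) = 9*6 = 54

54


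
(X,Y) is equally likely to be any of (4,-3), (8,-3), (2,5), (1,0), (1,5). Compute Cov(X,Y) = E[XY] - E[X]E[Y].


E[X]=16/5, E[Y]=4/5, E[XY]=-21/5
Cov(X,Y) = E[XY] - E[X]E[Y] = -21/5 - 16/5*4/5 = -169/25

-169/25


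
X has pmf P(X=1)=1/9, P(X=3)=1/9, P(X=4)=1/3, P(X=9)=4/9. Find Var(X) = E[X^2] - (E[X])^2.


E[X] = 52/9, E[X^2] = 382/9
Var(X) = E[X^2] - (E[X])^2 = 382/9 - (52/9)^2 = 734/81

734/81


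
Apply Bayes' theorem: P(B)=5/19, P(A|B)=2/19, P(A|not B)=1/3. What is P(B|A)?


P(A) = P(A|B)P(B) + P(A|B')P(B') = 2/19*5/19 + 1/3*14/19 = 296/1083
P(B|A) = P(A|B)P(B)/P(A) = (10/361)/(296/1083) = 15/148

15/148


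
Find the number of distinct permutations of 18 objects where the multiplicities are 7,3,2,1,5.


18! = 6402373705728000
Denominator: 7!=5040 * 3!=6 * 2!=2 * 1!=1 * 5!=120
Coefficient = 6402373705728000 / 7257600 = 882161280

882161280


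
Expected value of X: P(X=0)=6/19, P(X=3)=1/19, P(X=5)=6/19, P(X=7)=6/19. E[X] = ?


E[X] = sum(x * P(x))
= 0*6/19 + 3*1/19 + 5*6/19 + 7*6/19
= 75/19

75/19


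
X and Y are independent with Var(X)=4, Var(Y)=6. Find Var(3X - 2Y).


Independence => Cov(X,Y)=0
Var(3X - 2Y) = 3^2*Var(X) + (-2)^2*Var(Y)
= 9*4 + 4*6 = 60

60


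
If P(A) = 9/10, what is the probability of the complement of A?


P(A') = 1 - P(A) = 1 - 9/10 = 1/10

1/10


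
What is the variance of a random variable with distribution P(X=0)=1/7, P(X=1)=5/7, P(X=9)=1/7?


E[X] = 2, E[X^2] = 86/7
Var(X) = E[X^2] - (E[X])^2 = 86/7 - (2)^2 = 58/7

58/7


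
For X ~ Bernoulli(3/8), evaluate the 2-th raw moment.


For Bernoulli: X in {0,1}
E[X^2] = 0^2*(1-3/8) + 1^2*3/8 = 3/8

3/8


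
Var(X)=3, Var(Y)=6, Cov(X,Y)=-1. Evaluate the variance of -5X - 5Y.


Var(-5X - 5Y) = (-5)^2*Var(X) + (-5)^2*Var(Y) + 2*(-5)*(-5)*Cov(X,Y)
= 25*3 + 25*6 + 50*(-1)
= 75 + 150 - 50 = 175

175


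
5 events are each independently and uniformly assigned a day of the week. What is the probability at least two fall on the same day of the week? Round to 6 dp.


P(all different) = prod((7-i)/7 for i=0..4) = 0.149938
P(at least one match) = 1 - 0.149938 = 0.850062

0.850062


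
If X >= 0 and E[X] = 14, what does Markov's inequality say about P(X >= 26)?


Markov: P(X >= a) <= E[X]/a
P(X >= 26) <= 14/26 = 7/13

7/13


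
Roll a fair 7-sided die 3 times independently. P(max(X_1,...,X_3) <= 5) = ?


P(max <= 5) = P(all X_i <= 5) = (P(X_1 <= 5))^3
= (5/7)^3 = 125/343

125/343


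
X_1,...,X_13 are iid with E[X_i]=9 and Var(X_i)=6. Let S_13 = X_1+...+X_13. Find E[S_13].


E[S_n] = n*E[X_1] = 13*9 = 117

117


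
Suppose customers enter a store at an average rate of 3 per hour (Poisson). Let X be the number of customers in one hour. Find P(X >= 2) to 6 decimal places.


P(X>=2) = 1 - P(X<=1) = 1 - (e^(-3)*3^0/0! + e^(-3)*3^1/1!)
≈ 1 - (0.0497870684 + 0.1493612051)
= 1 - 0.1991482735 = 0.8008517265
≈ 0.800852

0.800852


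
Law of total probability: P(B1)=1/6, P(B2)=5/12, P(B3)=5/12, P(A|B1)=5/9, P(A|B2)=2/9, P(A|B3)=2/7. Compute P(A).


P(A) = P(A|B1)P(B1) + P(A|B2)P(B2) + P(A|B3)P(B3)
= 5/9*1/6 + 2/9*5/12 + 2/7*5/12
= 5/54 + 5/54 + 5/42 = 115/378

115/378


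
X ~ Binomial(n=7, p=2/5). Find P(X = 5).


P(X=5) = C(7,5) * p^5 * (1-p)^2
= 21 * 32/3125 * 9/25
= 6048/78125

6048/78125


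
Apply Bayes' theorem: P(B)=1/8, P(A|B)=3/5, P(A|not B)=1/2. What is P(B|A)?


P(A) = P(A|B)P(B) + P(A|B')P(B') = 3/5*1/8 + 1/2*7/8 = 41/80
P(B|A) = P(A|B)P(B)/P(A) = (3/40)/(41/80) = 6/41

6/41


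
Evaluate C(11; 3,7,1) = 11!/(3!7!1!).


11! = 39916800
Denominator: 3!=6 * 7!=5040 * 1!=1
Coefficient = 39916800 / 30240 = 1320

1320


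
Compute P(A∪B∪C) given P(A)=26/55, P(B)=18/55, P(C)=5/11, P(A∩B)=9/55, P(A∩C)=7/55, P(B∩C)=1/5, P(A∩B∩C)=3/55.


P(A∪B∪C) = P(A)+P(B)+P(C) - P(AB)-P(AC)-P(BC) + P(ABC)
= 26/55+18/55+5/11 - 9/55-7/55-1/5 + 3/55
= 9/11

9/11


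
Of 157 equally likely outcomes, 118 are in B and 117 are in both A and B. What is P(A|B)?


P(A|B) = P(A∩B)/P(B) = (117/157)/(118/157) = 117/118

117/118


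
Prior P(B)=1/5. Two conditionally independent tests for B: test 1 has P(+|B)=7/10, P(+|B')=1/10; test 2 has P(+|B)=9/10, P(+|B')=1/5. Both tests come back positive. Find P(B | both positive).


After test 1: P(+) = 7/10*1/5 + 1/10*4/5 = 11/50
P(B|+) = (7/50)/(11/50) = 7/11
After test 2 (use post1 as new prior): P(+) = 9/10*7/11 + 1/5*4/11 = 71/110
P(B|+,+) = (63/110)/(71/110) = 63/71

63/71


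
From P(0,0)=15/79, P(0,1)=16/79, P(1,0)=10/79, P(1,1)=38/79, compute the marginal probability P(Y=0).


P(Y=0) = P(0,0)+P(1,0) = 15/79 + 10/79 = 25/79

25/79


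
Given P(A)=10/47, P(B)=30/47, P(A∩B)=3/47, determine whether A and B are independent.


P(A)*P(B) = 10/47*30/47 = 300/2209
P(A∩B) = 3/47 != 300/2209, so not independent

No, A and B are not independent


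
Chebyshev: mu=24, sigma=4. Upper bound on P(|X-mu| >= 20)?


k = 20/4 = 5
Chebyshev: P(|X-mu| >= k*sigma) <= 1/k^2 = 1/5^2 = 1/25

1/25


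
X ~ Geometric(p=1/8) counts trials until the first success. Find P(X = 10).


P(X=10) = (1-p)^9 * p = (7/8)^9 * 1/8
= 40353607/134217728 * 1/8 = 40353607/1073741824

40353607/1073741824


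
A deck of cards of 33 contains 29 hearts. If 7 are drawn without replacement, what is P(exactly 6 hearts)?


P(X=6) = C(29,6)*C(4,1) / C(33,7)
= 475020*4 / 4272048
= 1900080/4272048 = 455/1023

455/1023


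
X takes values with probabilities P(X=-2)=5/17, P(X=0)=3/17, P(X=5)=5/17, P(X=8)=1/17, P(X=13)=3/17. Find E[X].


E[X] = sum(x * P(x))
= -2*5/17 + 0*3/17 + 5*5/17 + 8*1/17 + 13*3/17
= 62/17

62/17


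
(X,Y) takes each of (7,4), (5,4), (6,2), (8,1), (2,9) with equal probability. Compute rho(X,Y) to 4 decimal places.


Cov(X,Y) = -5.2000, Var(X) = 4.2400, Var(Y) = 7.6000
rho = Cov/(sqrt(VarX)*sqrt(VarY)) = -0.9160

-0.9160


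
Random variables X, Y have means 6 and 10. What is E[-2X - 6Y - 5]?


E[-2X - 6Y - 5] = -2*E[X] - 6*E[Y] - 5
= (-2)*(6) + (-6)*(10) + (-5)
= -12 - 60 - 5 = -77

-77


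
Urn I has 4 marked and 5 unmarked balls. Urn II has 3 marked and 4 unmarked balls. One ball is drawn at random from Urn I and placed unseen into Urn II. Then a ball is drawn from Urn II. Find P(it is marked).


P(transfer marked) = 4/9; P(transfer unmarked) = 5/9
If marked transferred: Urn II has 4 marked of 8, so P(marked|marked moved) = 1/2
If unmarked transferred: Urn II has 3 marked of 8, so P(marked|unmarked moved) = 3/8
By total probability: P(marked) = 4/9*1/2 + 5/9*3/8 = 31/72

31/72


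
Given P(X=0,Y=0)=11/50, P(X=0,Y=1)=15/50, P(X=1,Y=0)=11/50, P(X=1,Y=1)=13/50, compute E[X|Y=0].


P(Y=0) = 22/50
E[X|Y=0] = (0*11 + 1*11)/22 = 11/22 = 1/2

1/2


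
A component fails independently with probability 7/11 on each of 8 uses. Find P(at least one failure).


P(at least one) = 1 - P(none)
P(none) = (1 - 7/11)^8 = (4/11)^8 = 65536/214358881
P(at least one) = 1 - 65536/214358881 = 214293345/214358881

214293345/214358881


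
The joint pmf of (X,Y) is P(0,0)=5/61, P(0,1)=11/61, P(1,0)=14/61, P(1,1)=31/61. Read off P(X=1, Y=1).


Read from table: P(X=1, Y=1) = 31/61

31/61


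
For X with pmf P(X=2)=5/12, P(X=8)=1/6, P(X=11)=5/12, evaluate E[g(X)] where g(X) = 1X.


E[1X] = sum(g(x)*P(x))
= 2*5/12 + 8*1/6 + 11*5/12
= 27/4

27/4


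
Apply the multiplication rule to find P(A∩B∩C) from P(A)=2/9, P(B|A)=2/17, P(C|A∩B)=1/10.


P(A∩B∩C) = P(A) * P(B|A) * P(C|A∩B)
= 2/9 * 2/17 * 1/10
= 4/153 * 1/10 = 2/765

2/765


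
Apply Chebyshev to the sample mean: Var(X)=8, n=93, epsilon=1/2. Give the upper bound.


Var(Xbar) = Var(X)/n = 8/93
Chebyshev: P(|Xbar-mu| >= 1/2) <= Var(Xbar)/(1/2)^2 = (8/93)/(1/4) = 32/93

32/93


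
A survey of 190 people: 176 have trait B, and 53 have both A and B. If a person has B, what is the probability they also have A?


P(A|B) = P(A∩B)/P(B) = (53/190)/(176/190) = 53/176

53/176


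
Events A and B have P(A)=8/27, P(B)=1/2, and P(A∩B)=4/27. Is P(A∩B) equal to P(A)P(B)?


P(A)*P(B) = 8/27*1/2 = 4/27
P(A∩B) = 4/27, which equals P(A)P(B), so independent

Yes, A and B are independent


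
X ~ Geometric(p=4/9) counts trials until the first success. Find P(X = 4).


P(X=4) = (1-p)^3 * p = (5/9)^3 * 4/9
= 125/729 * 4/9 = 500/6561

500/6561


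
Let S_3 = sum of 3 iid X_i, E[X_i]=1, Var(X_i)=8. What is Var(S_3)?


By independence, Var(S_n) = n*Var(X_1) = 3*8 = 24

24


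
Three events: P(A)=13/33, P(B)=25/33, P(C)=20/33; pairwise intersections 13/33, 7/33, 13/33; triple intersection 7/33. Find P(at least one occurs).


P(A∪B∪C) = P(A)+P(B)+P(C) - P(AB)-P(AC)-P(BC) + P(ABC)
= 13/33+25/33+20/33 - 13/33-7/33-13/33 + 7/33
= 32/33

32/33


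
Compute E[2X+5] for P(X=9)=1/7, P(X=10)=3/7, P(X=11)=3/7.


E[2X+5] = sum(g(x)*P(x))
= 23*1/7 + 25*3/7 + 27*3/7
= 179/7

179/7


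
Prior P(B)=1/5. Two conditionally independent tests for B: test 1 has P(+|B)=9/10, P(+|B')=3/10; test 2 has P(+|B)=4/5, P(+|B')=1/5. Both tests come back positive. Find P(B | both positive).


After test 1: P(+) = 9/10*1/5 + 3/10*4/5 = 21/50
P(B|+) = (9/50)/(21/50) = 3/7
After test 2 (use post1 as new prior): P(+) = 4/5*3/7 + 1/5*4/7 = 16/35
P(B|+,+) = (12/35)/(16/35) = 3/4

3/4


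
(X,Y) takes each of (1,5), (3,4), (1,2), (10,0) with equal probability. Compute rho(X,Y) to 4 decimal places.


Cov(X,Y) = -5.5625, Var(X) = 13.6875, Var(Y) = 3.6875
rho = Cov/(sqrt(VarX)*sqrt(VarY)) = -0.7830

-0.7830


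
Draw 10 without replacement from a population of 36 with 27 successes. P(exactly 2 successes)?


P(X=2) = C(27,2)*C(9,8) / C(36,10)
= 351*9 / 254186856
= 3159/254186856 = 117/9414328

117/9414328


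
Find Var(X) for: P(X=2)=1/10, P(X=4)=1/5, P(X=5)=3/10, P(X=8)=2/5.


E[X] = 57/10, E[X^2] = 367/10
Var(X) = E[X^2] - (E[X])^2 = 367/10 - (57/10)^2 = 421/100

421/100


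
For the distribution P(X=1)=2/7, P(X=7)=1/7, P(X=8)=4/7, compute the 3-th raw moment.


E[X^3] = sum(x^3 * P(x))
= 1*2/7 + 343*1/7 + 512*4/7
= 2393/7

2393/7


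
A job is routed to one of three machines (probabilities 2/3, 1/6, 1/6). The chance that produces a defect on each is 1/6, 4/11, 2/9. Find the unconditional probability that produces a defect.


P(A) = P(A|B1)P(B1) + P(A|B2)P(B2) + P(A|B3)P(B3)
= 1/6*2/3 + 4/11*1/6 + 2/9*1/6
= 1/9 + 2/33 + 1/27 = 62/297

62/297


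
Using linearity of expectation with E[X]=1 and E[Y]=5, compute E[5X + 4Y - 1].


E[5X + 4Y - 1] = 5*E[X] + 4*E[Y] - 1
= (5)*(1) + (4)*(5) + (-1)
= 5 + 20 - 1 = 24

24


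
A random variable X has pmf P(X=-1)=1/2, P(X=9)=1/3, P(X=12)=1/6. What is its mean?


E[X] = sum(x * P(x))
= -1*1/2 + 9*1/3 + 12*1/6
= 9/2

9/2


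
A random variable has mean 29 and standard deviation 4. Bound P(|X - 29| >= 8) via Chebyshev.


k = 8/4 = 2
Chebyshev: P(|X-mu| >= k*sigma) <= 1/k^2 = 1/2^2 = 1/4

1/4


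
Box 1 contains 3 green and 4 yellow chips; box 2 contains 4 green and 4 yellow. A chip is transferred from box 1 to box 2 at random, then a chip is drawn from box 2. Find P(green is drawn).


P(transfer green) = 3/7; P(transfer yellow) = 4/7
If green transferred: Urn II has 5 green of 9, so P(green|green moved) = 5/9
If yellow transferred: Urn II has 4 green of 9, so P(green|yellow moved) = 4/9
By total probability: P(green) = 3/7*5/9 + 4/7*4/9 = 31/63

31/63


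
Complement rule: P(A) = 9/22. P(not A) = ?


P(A') = 1 - P(A) = 1 - 9/22 = 13/22

13/22


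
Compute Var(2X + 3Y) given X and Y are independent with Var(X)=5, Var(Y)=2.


Independence => Cov(X,Y)=0
Var(2X + 3Y) = 2^2*Var(X) + 3^2*Var(Y)
= 4*5 + 9*2 = 38

38


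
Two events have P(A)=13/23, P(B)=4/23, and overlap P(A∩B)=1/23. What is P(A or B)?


P(A∪B) = P(A) + P(B) - P(A∩B)
= 13/23 + 4/23 - 1/23 = 16/23

16/23


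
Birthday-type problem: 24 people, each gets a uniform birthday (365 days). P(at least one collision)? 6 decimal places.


P(all different) = prod((365-i)/365 for i=0..23) = 0.461656
P(at least one match) = 1 - 0.461656 = 0.538344

0.538344


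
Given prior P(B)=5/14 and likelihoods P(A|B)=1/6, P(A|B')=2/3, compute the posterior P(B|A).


P(A) = P(A|B)P(B) + P(A|B')P(B') = 1/6*5/14 + 2/3*9/14 = 41/84
P(B|A) = P(A|B)P(B)/P(A) = (5/84)/(41/84) = 5/41

5/41


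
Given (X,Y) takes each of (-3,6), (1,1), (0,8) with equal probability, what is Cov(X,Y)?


E[X]=-2/3, E[Y]=5, E[XY]=-17/3
Cov(X,Y) = E[XY] - E[X]E[Y] = -17/3 + 2/3*5 = -7/3

-7/3


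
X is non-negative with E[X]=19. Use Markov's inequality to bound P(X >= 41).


Markov: P(X >= a) <= E[X]/a
P(X >= 41) <= 19/41

19/41


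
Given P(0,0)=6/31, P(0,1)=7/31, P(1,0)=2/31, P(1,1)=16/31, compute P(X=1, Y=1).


Read from table: P(X=1, Y=1) = 16/31

16/31


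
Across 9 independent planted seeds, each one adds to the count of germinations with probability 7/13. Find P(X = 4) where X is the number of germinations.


P(X=4) = C(9,4) * p^4 * (1-p)^5
= 126 * 2401/28561 * 7776/371293
= 2352442176/10604499373

2352442176/10604499373


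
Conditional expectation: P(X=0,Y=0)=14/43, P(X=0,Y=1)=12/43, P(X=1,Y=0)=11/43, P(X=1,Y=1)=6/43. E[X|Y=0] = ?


P(Y=0) = 25/43
E[X|Y=0] = (0*14 + 1*11)/25 = 11/25

11/25


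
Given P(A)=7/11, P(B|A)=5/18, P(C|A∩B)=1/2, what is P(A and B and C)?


P(A∩B∩C) = P(A) * P(B|A) * P(C|A∩B)
= 7/11 * 5/18 * 1/2
= 35/198 * 1/2 = 35/396

35/396


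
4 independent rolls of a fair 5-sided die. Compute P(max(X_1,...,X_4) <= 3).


P(max <= 3) = P(all X_i <= 3) = (P(X_1 <= 3))^4
= (3/5)^4 = 81/625

81/625


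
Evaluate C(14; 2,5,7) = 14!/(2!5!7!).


14! = 87178291200
Denominator: 2!=2 * 5!=120 * 7!=5040
Coefficient = 87178291200 / 1209600 = 72072

72072


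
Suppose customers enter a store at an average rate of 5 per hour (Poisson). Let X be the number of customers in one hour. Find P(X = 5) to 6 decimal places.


P(X=5) = e^(-5) * 5^5 / 5!
≈ 0.006737946999 * 3125 / 120
≈ 0.175467

0.175467


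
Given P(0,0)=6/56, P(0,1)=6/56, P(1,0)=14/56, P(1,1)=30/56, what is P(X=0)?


P(X=0) = P(0,0)+P(0,1) = 6/56 + 6/56 = 12/56 = 3/14

3/14


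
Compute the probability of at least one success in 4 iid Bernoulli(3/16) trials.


P(at least one) = 1 - P(none)
P(none) = (1 - 3/16)^4 = (13/16)^4 = 28561/65536
P(at least one) = 1 - 28561/65536 = 36975/65536

36975/65536


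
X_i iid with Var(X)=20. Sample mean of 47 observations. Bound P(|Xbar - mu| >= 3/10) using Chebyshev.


Var(Xbar) = Var(X)/n = 20/47
Chebyshev: P(|Xbar-mu| >= 3/10) <= Var(Xbar)/(3/10)^2 = (20/47)/(9/100) = 2000/423
Bound exceeds 1, so trivial bound: 1

1


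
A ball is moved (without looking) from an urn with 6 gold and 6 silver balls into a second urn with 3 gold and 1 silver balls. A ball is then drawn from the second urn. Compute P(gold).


P(transfer gold) = 6/12 = 1/2; P(transfer silver) = 1/2
If gold transferred: Urn II has 4 gold of 5, so P(gold|gold moved) = 4/5
If silver transferred: Urn II has 3 gold of 5, so P(gold|silver moved) = 3/5
By total probability: P(gold) = 1/2*4/5 + 1/2*3/5 = 7/10

7/10


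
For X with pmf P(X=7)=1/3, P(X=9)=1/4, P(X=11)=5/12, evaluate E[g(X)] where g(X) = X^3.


E[X^3] = sum(g(x)*P(x))
= 343*1/3 + 729*1/4 + 1331*5/12
= 5107/6

5107/6


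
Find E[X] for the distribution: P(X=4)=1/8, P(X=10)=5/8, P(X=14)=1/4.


E[X] = sum(x * P(x))
= 4*1/8 + 10*5/8 + 14*1/4
= 41/4

41/4


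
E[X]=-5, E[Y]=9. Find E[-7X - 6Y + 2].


E[-7X - 6Y + 2] = -7*E[X] - 6*E[Y] + 2
= (-7)*(-5) + (-6)*(9) + (2)
= 35 - 54 + 2 = -17

-17


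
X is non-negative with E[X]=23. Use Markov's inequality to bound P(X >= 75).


Markov: P(X >= a) <= E[X]/a
P(X >= 75) <= 23/75

23/75


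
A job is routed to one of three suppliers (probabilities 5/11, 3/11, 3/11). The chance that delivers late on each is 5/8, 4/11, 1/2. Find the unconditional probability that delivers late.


P(A) = P(A|B1)P(B1) + P(A|B2)P(B2) + P(A|B3)P(B3)
= 5/8*5/11 + 4/11*3/11 + 1/2*3/11
= 25/88 + 12/121 + 3/22 = 503/968

503/968


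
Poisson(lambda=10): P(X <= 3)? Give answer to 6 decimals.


P(X<=3) = e^(-10)*10^0/0! + e^(-10)*10^1/1! + e^(-10)*10^2/2! + e^(-10)*10^3/3!
≈ 0.0000453999 + 0.0004539993 + 0.0022699965 + 0.0075666550
= 0.0103360507
≈ 0.010336

0.010336


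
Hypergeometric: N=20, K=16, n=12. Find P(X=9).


P(X=9) = C(16,9)*C(4,3) / C(20,12)
= 11440*4 / 125970
= 45760/125970 = 352/969

352/969


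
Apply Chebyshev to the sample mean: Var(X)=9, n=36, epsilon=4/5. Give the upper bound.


Var(Xbar) = Var(X)/n = 9/36
Chebyshev: P(|Xbar-mu| >= 4/5) <= Var(Xbar)/(4/5)^2 = (1/4)/(16/25) = 25/64

25/64


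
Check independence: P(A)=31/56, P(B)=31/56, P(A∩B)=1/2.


P(A)*P(B) = 31/56*31/56 = 961/3136
P(A∩B) = 1/2 != 961/3136, so not independent

No, A and B are not independent


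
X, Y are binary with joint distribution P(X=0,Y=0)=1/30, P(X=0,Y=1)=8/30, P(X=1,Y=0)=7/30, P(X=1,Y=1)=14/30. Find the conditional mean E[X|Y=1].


P(Y=1) = 22/30
E[X|Y=1] = (0*8 + 1*14)/22 = 14/22 = 7/11

7/11


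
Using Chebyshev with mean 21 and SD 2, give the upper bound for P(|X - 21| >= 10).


k = 10/2 = 5
Chebyshev: P(|X-mu| >= k*sigma) <= 1/k^2 = 1/5^2 = 1/25

1/25


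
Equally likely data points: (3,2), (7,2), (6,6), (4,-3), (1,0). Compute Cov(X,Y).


E[X]=21/5, E[Y]=7/5, E[XY]=44/5
Cov(X,Y) = E[XY] - E[X]E[Y] = 44/5 - 21/5*7/5 = 73/25

73/25


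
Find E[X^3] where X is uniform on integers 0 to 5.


E[X^3] = (1/6) * sum(x^3 for x=0..5)
= 225/6 = 75/2

75/2


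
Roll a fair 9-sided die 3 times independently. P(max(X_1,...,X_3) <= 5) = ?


P(max <= 5) = P(all X_i <= 5) = (P(X_1 <= 5))^3
= (5/9)^3 = 125/729

125/729


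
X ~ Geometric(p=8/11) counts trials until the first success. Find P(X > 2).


P(X > 2) = P(first 2 trials all fail) = (1-p)^2 = (3/11)^2 = 9/121

9/121


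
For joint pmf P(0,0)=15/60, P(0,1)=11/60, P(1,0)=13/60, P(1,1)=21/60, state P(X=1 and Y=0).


Read from table: P(X=1, Y=0) = 13/60

13/60


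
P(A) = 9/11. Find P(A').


P(A') = 1 - P(A) = 1 - 9/11 = 2/11

2/11


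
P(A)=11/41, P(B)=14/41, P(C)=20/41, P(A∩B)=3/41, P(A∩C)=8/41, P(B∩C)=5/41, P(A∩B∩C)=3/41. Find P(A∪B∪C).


P(A∪B∪C) = P(A)+P(B)+P(C) - P(AB)-P(AC)-P(BC) + P(ABC)
= 11/41+14/41+20/41 - 3/41-8/41-5/41 + 3/41
= 32/41

32/41


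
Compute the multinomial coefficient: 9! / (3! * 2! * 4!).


9! = 362880
Denominator: 3!=6 * 2!=2 * 4!=24
Coefficient = 362880 / 288 = 1260

1260


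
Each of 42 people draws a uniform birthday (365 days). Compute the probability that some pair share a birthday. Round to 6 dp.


P(all different) = prod((365-i)/365 for i=0..41) = 0.085970
P(at least one match) = 1 - 0.085970 = 0.914030

0.914030


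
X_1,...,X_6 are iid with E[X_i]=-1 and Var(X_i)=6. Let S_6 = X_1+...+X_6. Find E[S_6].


E[S_n] = n*E[X_1] = 6*-1 = -6

-6


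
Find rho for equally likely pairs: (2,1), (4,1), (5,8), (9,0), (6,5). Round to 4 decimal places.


Cov(X,Y) = -0.4000, Var(X) = 5.3600, Var(Y) = 9.2000
rho = Cov/(sqrt(VarX)*sqrt(VarY)) = -0.0570

-0.0570


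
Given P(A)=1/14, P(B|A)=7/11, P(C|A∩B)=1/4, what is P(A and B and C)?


P(A∩B∩C) = P(A) * P(B|A) * P(C|A∩B)
= 1/14 * 7/11 * 1/4
= 1/22 * 1/4 = 1/88

1/88


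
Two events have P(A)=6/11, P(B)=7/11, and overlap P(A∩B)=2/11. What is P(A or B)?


P(A∪B) = P(A) + P(B) - P(A∩B)
= 6/11 + 7/11 - 2/11 = 1

1


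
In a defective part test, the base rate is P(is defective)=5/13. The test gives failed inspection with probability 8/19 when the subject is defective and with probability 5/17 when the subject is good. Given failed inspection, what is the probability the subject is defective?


P(A) = P(A|B)P(B) + P(A|B')P(B') = 8/19*5/13 + 5/17*8/13 = 1440/4199
P(B|A) = P(A|B)P(B)/P(A) = (40/247)/(1440/4199) = 17/36

17/36


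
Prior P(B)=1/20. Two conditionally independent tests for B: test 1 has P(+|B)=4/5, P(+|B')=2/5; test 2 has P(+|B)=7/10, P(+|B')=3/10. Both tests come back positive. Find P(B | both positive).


After test 1: P(+) = 4/5*1/20 + 2/5*19/20 = 21/50
P(B|+) = (1/25)/(21/50) = 2/21
After test 2 (use post1 as new prior): P(+) = 7/10*2/21 + 3/10*19/21 = 71/210
P(B|+,+) = (1/15)/(71/210) = 14/71

14/71


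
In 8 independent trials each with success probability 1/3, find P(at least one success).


P(at least one) = 1 - P(none)
P(none) = (1 - 1/3)^8 = (2/3)^8 = 256/6561
P(at least one) = 1 - 256/6561 = 6305/6561

6305/6561


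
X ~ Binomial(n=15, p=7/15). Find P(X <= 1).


P(X<=1) = P(X=0) + P(X=1)
= 35184372088832/437893890380859375 + 30786325577728/29192926025390625
= 496979255754752/437893890380859375

496979255754752/437893890380859375


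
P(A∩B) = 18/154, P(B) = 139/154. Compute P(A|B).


P(A|B) = P(A∩B)/P(B) = (18/154)/(139/154) = 18/139

18/139


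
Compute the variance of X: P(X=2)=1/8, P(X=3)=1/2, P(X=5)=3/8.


E[X] = 29/8, E[X^2] = 115/8
Var(X) = E[X^2] - (E[X])^2 = 115/8 - (29/8)^2 = 79/64

79/64


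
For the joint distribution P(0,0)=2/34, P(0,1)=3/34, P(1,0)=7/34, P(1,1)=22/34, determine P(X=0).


P(X=0) = P(0,0)+P(0,1) = 2/34 + 3/34 = 5/34

5/34


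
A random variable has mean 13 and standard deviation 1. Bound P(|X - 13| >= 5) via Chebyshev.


k = 5/1 = 5
Chebyshev: P(|X-mu| >= k*sigma) <= 1/k^2 = 1/5^2 = 1/25

1/25


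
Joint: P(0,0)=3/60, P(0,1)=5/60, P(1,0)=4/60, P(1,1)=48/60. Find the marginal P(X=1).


P(X=1) = P(1,0)+P(1,1) = 4/60 + 48/60 = 52/60 = 13/15

13/15


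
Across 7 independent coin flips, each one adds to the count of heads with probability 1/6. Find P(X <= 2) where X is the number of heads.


P(X<=2) = P(X=0) + P(X=1) + P(X=2)
= 78125/279936 + 109375/279936 + 21875/93312
= 3125/3456

3125/3456


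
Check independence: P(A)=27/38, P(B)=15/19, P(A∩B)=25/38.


P(A)*P(B) = 27/38*15/19 = 405/722
P(A∩B) = 25/38 != 405/722, so not independent

No, A and B are not independent


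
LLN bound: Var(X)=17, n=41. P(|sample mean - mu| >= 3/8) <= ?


Var(Xbar) = Var(X)/n = 17/41
Chebyshev: P(|Xbar-mu| >= 3/8) <= Var(Xbar)/(3/8)^2 = (17/41)/(9/64) = 1088/369
Bound exceeds 1, so trivial bound: 1

1


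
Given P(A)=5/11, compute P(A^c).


P(A') = 1 - P(A) = 1 - 5/11 = 6/11

6/11


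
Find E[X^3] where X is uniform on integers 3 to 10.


E[X^3] = (1/8) * sum(x^3 for x=3..10)
= 3016/8 = 377

377


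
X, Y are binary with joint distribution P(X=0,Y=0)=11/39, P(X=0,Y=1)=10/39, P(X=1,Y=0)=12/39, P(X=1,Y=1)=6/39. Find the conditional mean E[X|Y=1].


P(Y=1) = 16/39
E[X|Y=1] = (0*10 + 1*6)/16 = 6/16 = 3/8

3/8


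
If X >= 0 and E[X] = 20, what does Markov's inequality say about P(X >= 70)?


Markov: P(X >= a) <= E[X]/a
P(X >= 70) <= 20/70 = 2/7

2/7


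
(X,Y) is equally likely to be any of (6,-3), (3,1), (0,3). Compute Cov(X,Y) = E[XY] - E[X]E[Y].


E[X]=3, E[Y]=1/3, E[XY]=-5
Cov(X,Y) = E[XY] - E[X]E[Y] = -5 - 3*1/3 = -6

-6


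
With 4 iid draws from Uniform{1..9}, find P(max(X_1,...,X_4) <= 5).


P(max <= 5) = P(all X_i <= 5) = (P(X_1 <= 5))^4
= (5/9)^4 = 625/6561

625/6561


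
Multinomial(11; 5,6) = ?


11! = 39916800
Denominator: 5!=120 * 6!=720
Coefficient = 39916800 / 86400 = 462

462


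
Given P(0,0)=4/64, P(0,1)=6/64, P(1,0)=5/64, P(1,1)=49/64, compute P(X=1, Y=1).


Read from table: P(X=1, Y=1) = 49/64

49/64


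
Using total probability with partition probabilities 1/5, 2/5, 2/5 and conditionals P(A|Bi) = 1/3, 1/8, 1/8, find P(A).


P(A) = P(A|B1)P(B1) + P(A|B2)P(B2) + P(A|B3)P(B3)
= 1/3*1/5 + 1/8*2/5 + 1/8*2/5
= 1/15 + 1/20 + 1/20 = 1/6

1/6


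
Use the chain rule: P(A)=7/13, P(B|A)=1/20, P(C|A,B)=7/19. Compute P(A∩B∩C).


P(A∩B∩C) = P(A) * P(B|A) * P(C|A∩B)
= 7/13 * 1/20 * 7/19
= 7/260 * 7/19 = 49/4940

49/4940


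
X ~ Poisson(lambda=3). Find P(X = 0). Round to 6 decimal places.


P(X=0) = e^(-3) * 3^0 / 0!
≈ 0.04978706837 * 1 / 1
≈ 0.049787

0.049787


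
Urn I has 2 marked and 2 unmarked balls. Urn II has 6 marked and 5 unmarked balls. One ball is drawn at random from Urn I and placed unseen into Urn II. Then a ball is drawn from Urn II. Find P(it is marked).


P(transfer marked) = 2/4 = 1/2; P(transfer unmarked) = 1/2
If marked transferred: Urn II has 7 marked of 12, so P(marked|marked moved) = 7/12
If unmarked transferred: Urn II has 6 marked of 12, so P(marked|unmarked moved) = 1/2
By total probability: P(marked) = 1/2*7/12 + 1/2*1/2 = 13/24

13/24


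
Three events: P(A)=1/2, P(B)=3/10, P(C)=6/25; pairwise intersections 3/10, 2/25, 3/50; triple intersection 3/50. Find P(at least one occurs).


P(A∪B∪C) = P(A)+P(B)+P(C) - P(AB)-P(AC)-P(BC) + P(ABC)
= 1/2+3/10+6/25 - 3/10-2/25-3/50 + 3/50
= 33/50

33/50


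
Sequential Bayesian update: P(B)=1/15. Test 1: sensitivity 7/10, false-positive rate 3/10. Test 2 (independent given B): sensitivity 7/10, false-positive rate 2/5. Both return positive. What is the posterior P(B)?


After test 1: P(+) = 7/10*1/15 + 3/10*14/15 = 49/150
P(B|+) = (7/150)/(49/150) = 1/7
After test 2 (use post1 as new prior): P(+) = 7/10*1/7 + 2/5*6/7 = 31/70
P(B|+,+) = (1/10)/(31/70) = 7/31

7/31


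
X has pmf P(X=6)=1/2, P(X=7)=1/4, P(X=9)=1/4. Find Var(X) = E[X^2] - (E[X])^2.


E[X] = 7, E[X^2] = 101/2
Var(X) = E[X^2] - (E[X])^2 = 101/2 - (7)^2 = 3/2

3/2


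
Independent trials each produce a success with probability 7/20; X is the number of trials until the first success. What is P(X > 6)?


P(X > 6) = P(first 6 trials all fail) = (1-p)^6 = (13/20)^6 = 4826809/64000000

4826809/64000000


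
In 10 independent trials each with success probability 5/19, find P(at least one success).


P(at least one) = 1 - P(none)
P(none) = (1 - 5/19)^10 = (14/19)^10 = 289254654976/6131066257801
P(at least one) = 1 - 289254654976/6131066257801 = 5841811602825/6131066257801

5841811602825/6131066257801


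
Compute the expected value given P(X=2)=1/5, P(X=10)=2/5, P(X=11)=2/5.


E[X] = sum(x * P(x))
= 2*1/5 + 10*2/5 + 11*2/5
= 44/5

44/5


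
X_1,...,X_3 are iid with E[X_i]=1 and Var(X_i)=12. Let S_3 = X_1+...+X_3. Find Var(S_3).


By independence, Var(S_n) = n*Var(X_1) = 3*12 = 36

36


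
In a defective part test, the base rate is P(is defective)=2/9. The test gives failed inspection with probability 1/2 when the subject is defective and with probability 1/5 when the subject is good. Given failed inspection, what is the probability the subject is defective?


P(A) = P(A|B)P(B) + P(A|B')P(B') = 1/2*2/9 + 1/5*7/9 = 4/15
P(B|A) = P(A|B)P(B)/P(A) = (1/9)/(4/15) = 5/12

5/12


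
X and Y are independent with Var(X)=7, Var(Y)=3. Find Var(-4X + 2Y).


Independence => Cov(X,Y)=0
Var(-4X + 2Y) = (-4)^2*Var(X) + 2^2*Var(Y)
= 16*7 + 4*3 = 124

124


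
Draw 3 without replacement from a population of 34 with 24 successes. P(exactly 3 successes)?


P(X=3) = C(24,3)*C(10,0) / C(34,3)
= 2024*1 / 5984
= 2024/5984 = 23/68

23/68


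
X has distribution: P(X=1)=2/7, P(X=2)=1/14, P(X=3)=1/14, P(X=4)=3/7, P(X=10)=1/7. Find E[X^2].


E[X^2] = sum(g(x)*P(x))
= 1*2/7 + 4*1/14 + 9*1/14 + 16*3/7 + 100*1/7
= 313/14

313/14


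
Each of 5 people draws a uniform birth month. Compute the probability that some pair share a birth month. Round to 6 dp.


P(all different) = prod((12-i)/12 for i=0..4) = 0.381944
P(at least one match) = 1 - 0.381944 = 0.618056

0.618056


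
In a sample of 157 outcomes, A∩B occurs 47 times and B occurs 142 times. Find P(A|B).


P(A|B) = P(A∩B)/P(B) = (47/157)/(142/157) = 47/142

47/142


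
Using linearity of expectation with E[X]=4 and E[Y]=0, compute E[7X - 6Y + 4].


E[7X - 6Y + 4] = 7*E[X] - 6*E[Y] + 4
= (7)*(4) + (-6)*(0) + (4)
= 28 + 0 + 4 = 32

32


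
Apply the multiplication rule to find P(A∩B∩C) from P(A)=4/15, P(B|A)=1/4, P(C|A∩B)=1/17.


P(A∩B∩C) = P(A) * P(B|A) * P(C|A∩B)
= 4/15 * 1/4 * 1/17
= 1/15 * 1/17 = 1/255

1/255


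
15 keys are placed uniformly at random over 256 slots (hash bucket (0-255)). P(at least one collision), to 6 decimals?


P(all different) = prod((256-i)/256 for i=0..14) = 0.658279
P(at least one match) = 1 - 0.658279 = 0.341721

0.341721


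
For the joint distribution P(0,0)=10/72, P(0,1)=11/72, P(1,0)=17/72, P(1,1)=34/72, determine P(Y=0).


P(Y=0) = P(0,0)+P(1,0) = 10/72 + 17/72 = 27/72 = 3/8

3/8


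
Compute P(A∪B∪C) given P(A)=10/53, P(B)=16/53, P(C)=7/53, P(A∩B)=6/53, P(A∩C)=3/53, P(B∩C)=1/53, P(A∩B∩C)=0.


P(A∪B∪C) = P(A)+P(B)+P(C) - P(AB)-P(AC)-P(BC) + P(ABC)
= 10/53+16/53+7/53 - 6/53-3/53-1/53 + 0
= 23/53

23/53


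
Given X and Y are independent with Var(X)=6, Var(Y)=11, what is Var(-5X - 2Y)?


Independence => Cov(X,Y)=0
Var(-5X - 2Y) = (-5)^2*Var(X) + (-2)^2*Var(Y)
= 25*6 + 4*11 = 194

194
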